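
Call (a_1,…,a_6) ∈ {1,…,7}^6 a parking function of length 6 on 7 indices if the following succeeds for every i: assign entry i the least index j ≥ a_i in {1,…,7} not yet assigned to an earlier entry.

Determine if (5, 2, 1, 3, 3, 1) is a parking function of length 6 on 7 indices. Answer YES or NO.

Rearranged: b = (1, 1, 2, 3, 3, 5).
  b_1=1 ≤ 2
  b_2=1 ≤ 3
  b_3=2 ≤ 4
  b_4=3 ≤ 5
  b_5=3 ≤ 6
  b_6=5 ≤ 7
All bounds hold ⇒ YES

YES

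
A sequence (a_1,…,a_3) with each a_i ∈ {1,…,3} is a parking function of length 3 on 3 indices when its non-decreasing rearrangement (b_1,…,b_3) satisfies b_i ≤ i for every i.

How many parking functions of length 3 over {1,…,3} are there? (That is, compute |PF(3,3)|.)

#PF = (3−3+1)·(3+1)^(3−1) = 1 · 16 = 16 (Konheim–Weiss)
Check (3,1,2) → sorted (1,2,3): b_i ≤ i ∀i, a PF.

16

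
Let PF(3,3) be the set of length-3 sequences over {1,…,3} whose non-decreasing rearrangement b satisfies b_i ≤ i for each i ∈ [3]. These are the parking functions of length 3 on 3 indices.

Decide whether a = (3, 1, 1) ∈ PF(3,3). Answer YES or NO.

Rearranged: b = (1, 1, 3).
  b_1=1 ≤ 1
  b_2=1 ≤ 2
  b_3=3 ≤ 3
All bounds hold ⇒ YES

YES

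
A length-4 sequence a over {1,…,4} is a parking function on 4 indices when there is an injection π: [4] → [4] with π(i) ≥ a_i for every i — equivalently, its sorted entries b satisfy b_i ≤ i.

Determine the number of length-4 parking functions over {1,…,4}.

125

|PF(4,4)| = (4+1−4)·(4+1)^{4−1} = 1×125 = 125
One tuple (1,4,1,3) → sorted (1,1,3,4): b_i ≤ i ∀i, a PF.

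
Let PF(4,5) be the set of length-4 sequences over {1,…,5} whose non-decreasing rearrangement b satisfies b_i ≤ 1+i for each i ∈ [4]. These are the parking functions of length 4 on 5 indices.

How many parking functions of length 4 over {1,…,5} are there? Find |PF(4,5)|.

432

#PF = (5−4+1)·(5+1)^(4−1) = 2·216 = 432
One tuple (4,5,2,2) → sorted (2,2,4,5): b_i ≤ 1+i ∀i, a PF.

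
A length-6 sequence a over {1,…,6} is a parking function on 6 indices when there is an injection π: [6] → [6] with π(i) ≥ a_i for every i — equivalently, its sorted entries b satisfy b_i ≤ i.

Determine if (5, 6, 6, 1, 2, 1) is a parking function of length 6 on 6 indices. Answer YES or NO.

Sorted: b = (1, 1, 2, 5, 6, 6).
  b_1=1 ≤ 1
  b_2=1 ≤ 2
  b_3=2 ≤ 3
  b_4=5 > 4
  fails at i=4 ⇒ NO

NO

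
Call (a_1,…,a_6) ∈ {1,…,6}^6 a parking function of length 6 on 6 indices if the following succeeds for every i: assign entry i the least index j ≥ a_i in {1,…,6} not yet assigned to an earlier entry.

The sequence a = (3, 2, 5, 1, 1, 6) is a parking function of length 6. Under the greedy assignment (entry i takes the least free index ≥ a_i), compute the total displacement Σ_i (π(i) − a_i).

3

Σπ = 21 ({1..6} each once); Σa = 3+2+5+1+1+6 = 18; disp = 21−18 = 3.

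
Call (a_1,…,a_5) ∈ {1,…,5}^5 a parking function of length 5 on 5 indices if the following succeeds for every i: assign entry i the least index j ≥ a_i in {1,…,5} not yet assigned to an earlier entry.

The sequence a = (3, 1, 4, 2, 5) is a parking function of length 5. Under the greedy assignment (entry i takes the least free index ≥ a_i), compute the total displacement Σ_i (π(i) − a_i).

0

Σπ(i) = 1+…+5 = 15; Σa = 3+1+4+2+5 = 15; disp = 15−15 = 0.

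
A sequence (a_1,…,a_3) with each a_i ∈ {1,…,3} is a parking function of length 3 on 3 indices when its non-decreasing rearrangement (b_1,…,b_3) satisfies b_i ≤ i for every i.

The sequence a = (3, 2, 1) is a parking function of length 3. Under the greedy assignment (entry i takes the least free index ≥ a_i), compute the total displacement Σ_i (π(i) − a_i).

0

Σπ = 3·4/2 = 6 (π permutes [3]); Σa = 3+2+1 = 6; disp = 6−6 = 0.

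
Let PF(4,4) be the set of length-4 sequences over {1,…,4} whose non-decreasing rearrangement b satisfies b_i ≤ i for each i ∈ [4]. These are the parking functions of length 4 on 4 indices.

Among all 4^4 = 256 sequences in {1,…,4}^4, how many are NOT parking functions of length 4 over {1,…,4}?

131

|PF(4,4)| = (4+1−4)·(4+1)^{4−1} = 1 · 125 = 125
One tuple (4,2,3,4) → sorted (2,3,4,4): b_1=2>1, not a PF.
4^4 − 125 = 256 − 125 = 131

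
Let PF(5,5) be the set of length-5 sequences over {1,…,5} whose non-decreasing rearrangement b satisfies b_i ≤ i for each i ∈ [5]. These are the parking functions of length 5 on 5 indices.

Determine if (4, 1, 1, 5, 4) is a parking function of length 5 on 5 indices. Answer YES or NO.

Order a: b = (1, 1, 4, 4, 5).
  b_1=1 ≤ 1
  b_2=1 ≤ 2
  b_3=4 > 3
  fails at i=3 ⇒ NO

NO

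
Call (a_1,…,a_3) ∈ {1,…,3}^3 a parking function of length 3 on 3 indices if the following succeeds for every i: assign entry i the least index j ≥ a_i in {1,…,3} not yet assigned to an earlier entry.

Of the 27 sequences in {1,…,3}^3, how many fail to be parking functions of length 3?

Count = 1·4^2 = 1 · 16 = 16
Example (2,2,2) → sorted (2,2,2): b_1=2>1, not a PF.
3^3 − 16 = 27 − 16 = 11

11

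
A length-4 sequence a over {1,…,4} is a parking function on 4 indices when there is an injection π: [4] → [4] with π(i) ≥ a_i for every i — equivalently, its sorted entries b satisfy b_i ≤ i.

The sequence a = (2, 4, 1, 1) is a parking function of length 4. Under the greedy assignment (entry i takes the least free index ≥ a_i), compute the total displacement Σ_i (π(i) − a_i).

2

Σπ = 4·5/2 = 10 (π permutes [4]); Σa = 2+4+1+1 = 8; disp = 10−8 = 2.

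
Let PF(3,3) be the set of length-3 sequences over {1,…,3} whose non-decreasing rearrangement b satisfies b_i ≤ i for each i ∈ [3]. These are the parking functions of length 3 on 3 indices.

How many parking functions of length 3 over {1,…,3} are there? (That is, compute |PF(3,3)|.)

16

|PF(3,3)| = (3−3+1)·(3+1)^(3−1) = 1×16 = 16
E.g. (1,1,2) → sorted (1,1,2): b_i ≤ i ∀i, a PF.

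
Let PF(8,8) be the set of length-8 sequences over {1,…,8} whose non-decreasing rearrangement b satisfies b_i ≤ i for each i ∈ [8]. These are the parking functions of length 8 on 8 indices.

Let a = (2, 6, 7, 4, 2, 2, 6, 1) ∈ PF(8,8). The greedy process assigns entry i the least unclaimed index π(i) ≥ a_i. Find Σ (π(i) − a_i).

6

Σπ = 36 ({1..8} each once); Σa = 2+6+7+4+2+2+6+1 = 30; disp = 36−30 = 6.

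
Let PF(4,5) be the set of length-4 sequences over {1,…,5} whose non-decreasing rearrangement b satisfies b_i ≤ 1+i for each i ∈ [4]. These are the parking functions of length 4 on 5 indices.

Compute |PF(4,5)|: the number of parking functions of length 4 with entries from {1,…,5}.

432

#PF = (5+1−4)·(5+1)^{4−1} = 2×216 = 432 (Konheim–Weiss)
One tuple (1,4,2,5) → sorted (1,2,4,5): b_i ≤ 1+i ∀i, a PF.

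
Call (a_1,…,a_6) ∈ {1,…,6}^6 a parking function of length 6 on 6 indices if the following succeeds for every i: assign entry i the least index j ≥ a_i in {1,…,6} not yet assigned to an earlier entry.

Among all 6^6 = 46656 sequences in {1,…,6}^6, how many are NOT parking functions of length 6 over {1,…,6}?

29849

Count = (7−6)·7^(6−1) = 1×16807 = 16807 (Konheim–Weiss)
One tuple (6,4,4,6,4,4) → sorted (4,4,4,4,6,6): b_1=4>1, not a PF.
6^6 − 16807 = 46656 − 16807 = 29849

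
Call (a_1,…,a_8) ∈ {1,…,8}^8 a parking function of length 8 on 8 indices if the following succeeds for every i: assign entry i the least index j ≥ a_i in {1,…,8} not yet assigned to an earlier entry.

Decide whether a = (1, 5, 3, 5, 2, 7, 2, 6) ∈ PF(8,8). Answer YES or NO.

YES

Order a: b = (1, 2, 2, 3, 5, 5, 6, 7).
  b_1=1 ≤ 1
  b_2=2 ≤ 2
  b_3=2 ≤ 3
  b_4=3 ≤ 4
  b_5=5 ≤ 5
  b_6=5 ≤ 6
  b_7=6 ≤ 7
  b_8=7 ≤ 8
All bounds hold ⇒ YES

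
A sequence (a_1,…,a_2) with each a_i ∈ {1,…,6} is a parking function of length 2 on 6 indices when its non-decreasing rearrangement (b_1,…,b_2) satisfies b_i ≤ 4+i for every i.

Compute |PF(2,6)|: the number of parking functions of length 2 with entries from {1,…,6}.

Count = (7−2)·7^(2−1) = 5×7 = 35 (Pollak)
Check (4,4) → sorted (4,4): b_i ≤ 4+i ∀i, a PF.

35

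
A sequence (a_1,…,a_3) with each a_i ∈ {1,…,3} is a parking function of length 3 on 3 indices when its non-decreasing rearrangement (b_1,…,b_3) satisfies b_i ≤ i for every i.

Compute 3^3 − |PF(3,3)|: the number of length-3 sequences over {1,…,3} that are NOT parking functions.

11

Count = (3+1−3)·(3+1)^{3−1} = 1×16 = 16
One tuple (3,2,3) → sorted (2,3,3): b_1=2>1, not a PF.
3^3 − 16 = 27 − 16 = 11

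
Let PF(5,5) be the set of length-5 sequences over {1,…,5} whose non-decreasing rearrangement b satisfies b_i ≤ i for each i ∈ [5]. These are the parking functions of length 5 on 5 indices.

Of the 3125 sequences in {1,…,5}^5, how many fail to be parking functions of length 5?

1829

|PF(5,5)| = (5+1−5)·(5+1)^{5−1} = 1×1296 = 1296 (Konheim–Weiss)
One tuple (5,5,4,3,5) → sorted (3,4,5,5,5): b_1=3>1, not a PF.
5^5 − 1296 = 3125 − 1296 = 1829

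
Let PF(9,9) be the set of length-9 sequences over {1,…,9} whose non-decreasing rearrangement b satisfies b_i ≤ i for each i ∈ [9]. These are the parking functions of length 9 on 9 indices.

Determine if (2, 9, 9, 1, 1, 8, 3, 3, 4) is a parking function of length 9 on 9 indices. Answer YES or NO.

Rearranged: b = (1, 1, 2, 3, 3, 4, 8, 9, 9).
  b_1=1 ≤ 1
  b_2=1 ≤ 2
  b_3=2 ≤ 3
  b_4=3 ≤ 4
  b_5=3 ≤ 5
  b_6=4 ≤ 6
  b_7=8 > 7
  fails at i=7 ⇒ NO

NO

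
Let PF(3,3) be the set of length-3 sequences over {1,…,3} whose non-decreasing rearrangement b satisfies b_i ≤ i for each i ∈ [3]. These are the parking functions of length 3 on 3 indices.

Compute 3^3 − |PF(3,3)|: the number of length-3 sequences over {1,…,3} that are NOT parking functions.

11

Count = 1·4^2 = 1 · 16 = 16 [KW]
Check (3,3,3) → sorted (3,3,3): b_1=3>1, not a PF.
So 27 − 16 = 11 fail.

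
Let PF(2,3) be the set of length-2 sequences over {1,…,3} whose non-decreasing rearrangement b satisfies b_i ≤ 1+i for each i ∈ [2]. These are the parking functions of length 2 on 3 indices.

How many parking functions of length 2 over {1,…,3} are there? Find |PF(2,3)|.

#PF = 2·4^1 = 2·4 = 8 [KW]
Example (2,2) → sorted (2,2): b_i ≤ 1+i ∀i, a PF.

8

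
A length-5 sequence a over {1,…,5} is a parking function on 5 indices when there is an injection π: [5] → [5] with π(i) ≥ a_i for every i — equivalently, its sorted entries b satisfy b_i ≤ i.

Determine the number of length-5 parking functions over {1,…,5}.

|PF| = 1·6^4 = 1×1296 = 1296 [KW]
Example (2,4,3,1,5) → sorted (1,2,3,4,5): b_i ≤ i ∀i, a PF.

1296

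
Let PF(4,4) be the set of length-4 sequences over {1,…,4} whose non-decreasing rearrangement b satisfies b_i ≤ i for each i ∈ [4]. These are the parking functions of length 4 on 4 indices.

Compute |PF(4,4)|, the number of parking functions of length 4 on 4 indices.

Count = 1·5^3 = 1×125 = 125
Example (2,1,4,2) → sorted (1,2,2,4): b_i ≤ i ∀i, a PF.

125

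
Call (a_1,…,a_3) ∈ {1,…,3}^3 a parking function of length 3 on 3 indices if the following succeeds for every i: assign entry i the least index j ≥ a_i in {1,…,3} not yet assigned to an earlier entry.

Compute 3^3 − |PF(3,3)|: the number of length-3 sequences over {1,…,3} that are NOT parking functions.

Count = (3+1−3)·(3+1)^{3−1} = 1×16 = 16
One tuple (2,2,3) → sorted (2,2,3): b_1=2>1, not a PF.
So 27 − 16 = 11 fail.

11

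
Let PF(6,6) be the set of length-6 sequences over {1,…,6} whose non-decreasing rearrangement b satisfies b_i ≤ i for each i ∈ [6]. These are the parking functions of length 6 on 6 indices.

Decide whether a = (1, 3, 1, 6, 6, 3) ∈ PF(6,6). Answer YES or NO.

Rearranged: b = (1, 1, 3, 3, 6, 6).
  b_1=1 ≤ 1
  b_2=1 ≤ 2
  b_3=3 ≤ 3
  b_4=3 ≤ 4
  b_5=6 > 5
  fails at i=5 ⇒ NO

NO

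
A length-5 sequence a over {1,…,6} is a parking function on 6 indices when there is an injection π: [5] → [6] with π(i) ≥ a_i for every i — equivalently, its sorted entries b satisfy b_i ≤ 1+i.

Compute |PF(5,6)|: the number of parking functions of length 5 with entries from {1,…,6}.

|PF| = 2·7^4 = 2 · 2401 = 4802 (Konheim–Weiss)
Example (3,4,4,1,2) → sorted (1,2,3,4,4): b_i ≤ 1+i ∀i, a PF.

4802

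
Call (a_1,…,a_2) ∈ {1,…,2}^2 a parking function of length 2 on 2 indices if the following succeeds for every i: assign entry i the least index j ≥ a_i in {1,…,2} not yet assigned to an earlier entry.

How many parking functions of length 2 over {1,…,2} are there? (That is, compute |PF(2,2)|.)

3

#PF = (2−2+1)·(2+1)^(2−1) = 1·3 = 3 [KW]
E.g. (2,1) → sorted (1,2): b_i ≤ i ∀i, a PF.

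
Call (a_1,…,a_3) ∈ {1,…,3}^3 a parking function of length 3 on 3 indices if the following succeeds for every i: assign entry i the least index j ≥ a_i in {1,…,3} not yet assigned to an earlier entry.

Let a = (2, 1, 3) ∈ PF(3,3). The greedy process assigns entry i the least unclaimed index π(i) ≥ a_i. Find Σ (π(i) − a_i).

0

Σπ = 6 ({1..3} each once); Σa = 2+1+3 = 6; disp = 6−6 = 0.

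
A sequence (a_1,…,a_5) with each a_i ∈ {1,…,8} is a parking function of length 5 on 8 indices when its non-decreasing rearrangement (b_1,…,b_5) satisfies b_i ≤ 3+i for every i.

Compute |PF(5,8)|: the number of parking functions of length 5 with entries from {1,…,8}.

26244

#PF = (8+1−5)·(8+1)^{5−1} = 4 · 6561 = 26244 (Pollak)
One tuple (3,4,6,4,6) → sorted (3,4,4,6,6): b_i ≤ 3+i ∀i, a PF.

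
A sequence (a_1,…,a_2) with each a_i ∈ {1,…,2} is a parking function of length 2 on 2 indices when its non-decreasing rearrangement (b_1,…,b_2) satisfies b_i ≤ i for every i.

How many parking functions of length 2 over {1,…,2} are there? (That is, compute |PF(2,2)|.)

Count = (2+1−2)·(2+1)^{2−1} = 1×3 = 3 (Pollak)
One tuple (2,1) → sorted (1,2): b_i ≤ i ∀i, a PF.

3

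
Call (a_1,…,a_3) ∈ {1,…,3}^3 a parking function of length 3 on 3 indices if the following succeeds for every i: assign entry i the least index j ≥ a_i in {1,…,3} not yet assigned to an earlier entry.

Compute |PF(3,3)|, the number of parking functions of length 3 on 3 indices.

#PF = (3−3+1)·(3+1)^(3−1) = 1·16 = 16 (Konheim–Weiss)
Example (2,1,2) → sorted (1,2,2): b_i ≤ i ∀i, a PF.

16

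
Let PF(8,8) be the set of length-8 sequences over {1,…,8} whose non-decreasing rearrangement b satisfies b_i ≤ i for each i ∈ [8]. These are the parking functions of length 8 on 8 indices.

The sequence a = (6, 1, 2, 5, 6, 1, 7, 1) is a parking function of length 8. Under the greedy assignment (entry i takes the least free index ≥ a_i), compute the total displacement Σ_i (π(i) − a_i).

Σπ(i) = 1+…+8 = 36; Σa = 6+1+2+5+6+1+7+1 = 29; disp = 36−29 = 7.

7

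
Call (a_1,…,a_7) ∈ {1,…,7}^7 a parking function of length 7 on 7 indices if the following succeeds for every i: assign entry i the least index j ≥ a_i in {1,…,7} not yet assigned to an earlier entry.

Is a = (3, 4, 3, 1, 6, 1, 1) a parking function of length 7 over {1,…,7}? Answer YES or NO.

YES

Rearranged: b = (1, 1, 1, 3, 3, 4, 6).
  b_1=1 ≤ 1
  b_2=1 ≤ 2
  b_3=1 ≤ 3
  b_4=3 ≤ 4
  b_5=3 ≤ 5
  b_6=4 ≤ 6
  b_7=6 ≤ 7
All bounds hold ⇒ YES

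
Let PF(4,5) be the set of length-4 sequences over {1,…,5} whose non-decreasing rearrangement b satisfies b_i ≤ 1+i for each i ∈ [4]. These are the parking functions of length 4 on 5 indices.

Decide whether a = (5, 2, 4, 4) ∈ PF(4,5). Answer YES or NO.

NO

Sorted: b = (2, 4, 4, 5).
  b_1=2 ≤ 2
  b_2=4 > 3
  fails at i=2 ⇒ NO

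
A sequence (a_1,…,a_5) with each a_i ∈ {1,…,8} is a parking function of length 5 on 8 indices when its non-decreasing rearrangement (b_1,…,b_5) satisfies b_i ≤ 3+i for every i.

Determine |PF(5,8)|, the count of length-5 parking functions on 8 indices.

|PF(5,8)| = 4·9^4 = 4 · 6561 = 26244
One tuple (5,5,7,2,7) → sorted (2,5,5,7,7): b_i ≤ 3+i ∀i, a PF.

26244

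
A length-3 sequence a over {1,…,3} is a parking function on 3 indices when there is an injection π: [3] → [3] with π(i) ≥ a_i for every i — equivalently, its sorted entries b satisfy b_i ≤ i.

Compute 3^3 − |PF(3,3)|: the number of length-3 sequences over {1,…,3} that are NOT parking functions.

11

|PF| = (3+1−3)·(3+1)^{3−1} = 1×16 = 16 [KW]
E.g. (3,2,3) → sorted (2,3,3): b_1=2>1, not a PF.
So 27 − 16 = 11 fail.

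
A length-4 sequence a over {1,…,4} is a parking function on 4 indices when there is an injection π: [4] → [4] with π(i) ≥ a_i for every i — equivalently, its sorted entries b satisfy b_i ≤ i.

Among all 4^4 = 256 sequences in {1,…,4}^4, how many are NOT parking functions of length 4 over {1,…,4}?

#PF = (5−4)·5^(4−1) = 1·125 = 125 [KW]
Example (4,2,4,4) → sorted (2,4,4,4): b_1=2>1, not a PF.
Total 256; non-PF = 256−125 = 131

131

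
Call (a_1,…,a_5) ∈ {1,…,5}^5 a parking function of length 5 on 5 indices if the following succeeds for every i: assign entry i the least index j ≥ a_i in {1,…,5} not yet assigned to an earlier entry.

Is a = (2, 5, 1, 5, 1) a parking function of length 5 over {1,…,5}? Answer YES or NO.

NO

Sorted: b = (1, 1, 2, 5, 5).
  b_1=1 ≤ 1
  b_2=1 ≤ 2
  b_3=2 ≤ 3
  b_4=5 > 4
  fails at i=4 ⇒ NO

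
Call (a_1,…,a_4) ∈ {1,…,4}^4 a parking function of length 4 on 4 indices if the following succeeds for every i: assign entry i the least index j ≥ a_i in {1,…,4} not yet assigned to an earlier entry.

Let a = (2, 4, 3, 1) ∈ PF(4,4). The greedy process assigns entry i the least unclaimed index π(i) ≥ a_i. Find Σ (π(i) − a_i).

0

Σπ = 10 ({1..4} each once); Σa = 2+4+3+1 = 10; disp = 10−10 = 0.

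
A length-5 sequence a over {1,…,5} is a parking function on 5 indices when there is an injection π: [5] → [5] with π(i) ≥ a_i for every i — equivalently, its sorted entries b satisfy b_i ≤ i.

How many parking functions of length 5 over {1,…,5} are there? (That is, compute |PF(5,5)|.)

Count = (6−5)·6^(5−1) = 1×1296 = 1296 (Pollak)
Check (4,1,2,1,4) → sorted (1,1,2,4,4): b_i ≤ i ∀i, a PF.

1296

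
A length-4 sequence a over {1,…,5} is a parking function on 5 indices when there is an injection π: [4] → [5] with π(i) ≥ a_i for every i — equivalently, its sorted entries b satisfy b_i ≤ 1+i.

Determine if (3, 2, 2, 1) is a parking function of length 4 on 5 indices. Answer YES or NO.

Sorted: b = (1, 2, 2, 3).
  b_1=1 ≤ 2
  b_2=2 ≤ 3
  b_3=2 ≤ 4
  b_4=3 ≤ 5
All bounds hold ⇒ YES

YES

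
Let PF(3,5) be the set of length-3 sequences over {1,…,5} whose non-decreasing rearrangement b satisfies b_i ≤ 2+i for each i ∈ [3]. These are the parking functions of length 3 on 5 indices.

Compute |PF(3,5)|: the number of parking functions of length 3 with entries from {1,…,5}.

108

|PF| = (5+1−3)·(5+1)^{3−1} = 3·36 = 108
E.g. (1,3,4) → sorted (1,3,4): b_i ≤ 2+i ∀i, a PF.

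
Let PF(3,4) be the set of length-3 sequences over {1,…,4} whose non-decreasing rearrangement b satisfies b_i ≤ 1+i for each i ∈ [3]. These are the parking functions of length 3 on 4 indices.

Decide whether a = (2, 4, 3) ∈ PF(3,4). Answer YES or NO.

Sorted: b = (2, 3, 4).
  b_1=2 ≤ 2
  b_2=3 ≤ 3
  b_3=4 ≤ 4
All bounds hold ⇒ YES

YES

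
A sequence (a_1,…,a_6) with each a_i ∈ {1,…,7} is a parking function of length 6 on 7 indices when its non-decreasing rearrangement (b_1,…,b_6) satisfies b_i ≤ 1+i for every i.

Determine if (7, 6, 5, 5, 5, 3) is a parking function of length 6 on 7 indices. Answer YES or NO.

NO

Sorted: b = (3, 5, 5, 5, 6, 7).
  b_1=3 > 2
  fails at i=1 ⇒ NO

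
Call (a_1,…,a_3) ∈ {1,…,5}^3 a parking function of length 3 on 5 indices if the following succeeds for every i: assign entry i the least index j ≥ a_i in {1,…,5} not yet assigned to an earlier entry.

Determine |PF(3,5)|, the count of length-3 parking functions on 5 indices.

|PF| = (5−3+1)·(5+1)^(3−1) = 3×36 = 108 (Pollak)
Check (2,5,1) → sorted (1,2,5): b_i ≤ 2+i ∀i, a PF.

108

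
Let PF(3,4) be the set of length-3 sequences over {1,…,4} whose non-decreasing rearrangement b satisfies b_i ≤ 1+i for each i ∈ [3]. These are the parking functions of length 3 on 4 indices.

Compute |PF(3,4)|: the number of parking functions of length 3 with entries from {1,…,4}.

|PF| = 2·5^2 = 2 · 25 = 50 [KW]
Check (2,2,3) → sorted (2,2,3): b_i ≤ 1+i ∀i, a PF.

50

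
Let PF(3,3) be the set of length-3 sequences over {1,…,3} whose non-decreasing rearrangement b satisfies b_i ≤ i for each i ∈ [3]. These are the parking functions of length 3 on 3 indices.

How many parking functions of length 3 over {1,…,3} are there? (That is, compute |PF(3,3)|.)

|PF(3,3)| = (4−3)·4^(3−1) = 1·16 = 16 [KW]
Example (1,1,1) → sorted (1,1,1): b_i ≤ i ∀i, a PF.

16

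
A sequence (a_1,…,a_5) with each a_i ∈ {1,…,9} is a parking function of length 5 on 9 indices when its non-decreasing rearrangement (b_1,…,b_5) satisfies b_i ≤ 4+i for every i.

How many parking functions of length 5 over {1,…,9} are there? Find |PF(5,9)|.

|PF| = (9+1−5)·(9+1)^{5−1} = 5·10000 = 50000
E.g. (1,3,8,9,2) → sorted (1,2,3,8,9): b_i ≤ 4+i ∀i, a PF.

50000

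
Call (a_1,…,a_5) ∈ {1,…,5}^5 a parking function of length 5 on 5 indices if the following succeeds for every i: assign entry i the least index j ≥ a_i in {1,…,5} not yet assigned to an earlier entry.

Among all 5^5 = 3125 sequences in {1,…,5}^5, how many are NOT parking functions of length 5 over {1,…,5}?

|PF| = (5+1−5)·(5+1)^{5−1} = 1×1296 = 1296
Example (2,5,3,5,3) → sorted (2,3,3,5,5): b_1=2>1, not a PF.
Total 3125; non-PF = 3125−1296 = 1829

1829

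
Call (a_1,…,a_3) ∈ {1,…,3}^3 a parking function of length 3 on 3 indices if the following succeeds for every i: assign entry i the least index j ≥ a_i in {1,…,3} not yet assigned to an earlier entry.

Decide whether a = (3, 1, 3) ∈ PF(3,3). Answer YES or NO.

NO

Sorted: b = (1, 3, 3).
  b_1=1 ≤ 1
  b_2=3 > 2
  fails at i=2 ⇒ NO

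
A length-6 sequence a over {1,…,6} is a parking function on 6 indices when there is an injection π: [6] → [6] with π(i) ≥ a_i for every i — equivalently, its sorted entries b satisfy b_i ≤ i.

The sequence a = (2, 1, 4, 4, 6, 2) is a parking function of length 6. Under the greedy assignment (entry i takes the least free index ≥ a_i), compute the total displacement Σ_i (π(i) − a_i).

2

Σπ(i) = 1+…+6 = 21; Σa = 2+1+4+4+6+2 = 19; disp = 21−19 = 2.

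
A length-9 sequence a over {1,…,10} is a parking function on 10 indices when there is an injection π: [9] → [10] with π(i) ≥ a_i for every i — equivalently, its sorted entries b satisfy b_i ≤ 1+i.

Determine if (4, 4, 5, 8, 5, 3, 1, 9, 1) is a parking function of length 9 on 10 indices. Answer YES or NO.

YES

Order a: b = (1, 1, 3, 4, 4, 5, 5, 8, 9).
  b_1=1 ≤ 2
  b_2=1 ≤ 3
  b_3=3 ≤ 4
  b_4=4 ≤ 5
  b_5=4 ≤ 6
  b_6=5 ≤ 7
  b_7=5 ≤ 8
  b_8=8 ≤ 9
  b_9=9 ≤ 10
All bounds hold ⇒ YES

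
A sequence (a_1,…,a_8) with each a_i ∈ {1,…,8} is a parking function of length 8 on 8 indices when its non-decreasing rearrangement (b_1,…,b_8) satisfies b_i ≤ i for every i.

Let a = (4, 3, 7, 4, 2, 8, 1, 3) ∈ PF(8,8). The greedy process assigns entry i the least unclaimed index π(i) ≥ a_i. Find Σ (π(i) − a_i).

Σπ(i) = 1+…+8 = 36; Σa = 4+3+7+4+2+8+1+3 = 32; disp = 36−32 = 4.

4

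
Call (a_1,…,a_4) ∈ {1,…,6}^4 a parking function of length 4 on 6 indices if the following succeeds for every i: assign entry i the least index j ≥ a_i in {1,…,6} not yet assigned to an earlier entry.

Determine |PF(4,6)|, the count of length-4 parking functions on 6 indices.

Count = (6−4+1)·(6+1)^(4−1) = 3×343 = 1029 [KW]
E.g. (1,1,5,5) → sorted (1,1,5,5): b_i ≤ 2+i ∀i, a PF.

1029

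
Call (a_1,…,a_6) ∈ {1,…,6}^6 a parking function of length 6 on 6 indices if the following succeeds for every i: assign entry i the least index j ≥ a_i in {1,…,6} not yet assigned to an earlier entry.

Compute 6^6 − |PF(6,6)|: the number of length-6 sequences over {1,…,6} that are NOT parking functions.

|PF(6,6)| = (6+1−6)·(6+1)^{6−1} = 1·16807 = 16807 (Konheim–Weiss)
E.g. (3,5,2,5,2,2) → sorted (2,2,2,3,5,5): b_1=2>1, not a PF.
6^6 − 16807 = 46656 − 16807 = 29849

29849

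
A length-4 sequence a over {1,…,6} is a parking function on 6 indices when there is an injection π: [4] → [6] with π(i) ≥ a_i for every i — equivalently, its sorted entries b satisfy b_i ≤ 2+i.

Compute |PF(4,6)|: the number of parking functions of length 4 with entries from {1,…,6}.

1029

#PF = (6+1−4)·(6+1)^{4−1} = 3·343 = 1029 (Pollak)
One tuple (5,6,2,1) → sorted (1,2,5,6): b_i ≤ 2+i ∀i, a PF.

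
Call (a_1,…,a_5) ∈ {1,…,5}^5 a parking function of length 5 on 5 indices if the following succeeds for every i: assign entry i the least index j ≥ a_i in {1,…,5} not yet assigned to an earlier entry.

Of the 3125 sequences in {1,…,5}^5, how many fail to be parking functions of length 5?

|PF(5,5)| = 1·6^4 = 1·1296 = 1296 (Pollak)
One tuple (2,3,5,5,4) → sorted (2,3,4,5,5): b_1=2>1, not a PF.
5^5 − 1296 = 3125 − 1296 = 1829

1829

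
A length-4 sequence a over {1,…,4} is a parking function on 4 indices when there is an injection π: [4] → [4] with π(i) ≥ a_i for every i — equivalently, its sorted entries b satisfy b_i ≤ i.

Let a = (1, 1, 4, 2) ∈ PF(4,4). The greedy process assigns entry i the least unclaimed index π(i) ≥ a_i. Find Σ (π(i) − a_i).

2

Σπ = 4·5/2 = 10 (π permutes [4]); Σa = 1+1+4+2 = 8; disp = 10−8 = 2.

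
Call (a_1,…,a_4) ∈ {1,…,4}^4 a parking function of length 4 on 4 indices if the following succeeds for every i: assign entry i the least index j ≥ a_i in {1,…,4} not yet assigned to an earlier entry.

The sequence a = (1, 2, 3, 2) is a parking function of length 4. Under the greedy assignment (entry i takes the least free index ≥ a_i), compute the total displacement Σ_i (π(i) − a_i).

2

Σπ = 10 ({1..4} each once); Σa = 1+2+3+2 = 8; disp = 10−8 = 2.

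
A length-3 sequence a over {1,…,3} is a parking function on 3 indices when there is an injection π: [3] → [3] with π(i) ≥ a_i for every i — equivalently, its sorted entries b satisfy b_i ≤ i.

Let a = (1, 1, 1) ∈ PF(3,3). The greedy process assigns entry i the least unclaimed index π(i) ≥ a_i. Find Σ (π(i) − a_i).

Σπ = 3·4/2 = 6 (π permutes [3]); Σa = 1+1+1 = 3; disp = 6−3 = 3.

3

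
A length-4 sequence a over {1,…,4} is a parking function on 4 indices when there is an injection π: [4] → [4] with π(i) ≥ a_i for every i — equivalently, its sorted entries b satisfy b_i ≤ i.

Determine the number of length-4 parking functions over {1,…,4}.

125

#PF = (5−4)·5^(4−1) = 1·125 = 125 [KW]
E.g. (2,4,1,2) → sorted (1,2,2,4): b_i ≤ i ∀i, a PF.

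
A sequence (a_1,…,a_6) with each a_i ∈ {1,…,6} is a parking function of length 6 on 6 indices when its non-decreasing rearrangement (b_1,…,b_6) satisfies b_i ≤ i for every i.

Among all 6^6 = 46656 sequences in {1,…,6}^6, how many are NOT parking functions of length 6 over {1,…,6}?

|PF(6,6)| = (6−6+1)·(6+1)^(6−1) = 1×16807 = 16807 [KW]
Check (6,6,3,6,6,5) → sorted (3,5,6,6,6,6): b_1=3>1, not a PF.
Total 46656; non-PF = 46656−16807 = 29849

29849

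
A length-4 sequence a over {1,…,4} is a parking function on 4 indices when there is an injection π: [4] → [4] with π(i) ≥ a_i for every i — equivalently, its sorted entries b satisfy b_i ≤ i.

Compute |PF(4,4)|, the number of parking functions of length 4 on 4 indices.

125

#PF = (4+1−4)·(4+1)^{4−1} = 1·125 = 125 (Pollak)
Check (1,3,3,2) → sorted (1,2,3,3): b_i ≤ i ∀i, a PF.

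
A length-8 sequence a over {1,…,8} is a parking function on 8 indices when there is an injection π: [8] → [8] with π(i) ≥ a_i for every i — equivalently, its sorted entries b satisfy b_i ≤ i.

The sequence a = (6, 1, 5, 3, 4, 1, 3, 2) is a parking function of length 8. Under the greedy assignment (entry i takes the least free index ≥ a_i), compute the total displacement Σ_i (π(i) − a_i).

Σπ(i) = 1+…+8 = 36; Σa = 6+1+5+3+4+1+3+2 = 25; disp = 36−25 = 11.

11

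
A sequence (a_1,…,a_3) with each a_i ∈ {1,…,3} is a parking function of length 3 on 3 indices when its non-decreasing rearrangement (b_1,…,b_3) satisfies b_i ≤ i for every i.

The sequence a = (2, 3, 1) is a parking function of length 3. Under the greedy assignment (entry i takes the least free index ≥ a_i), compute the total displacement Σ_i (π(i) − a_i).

0

Σπ(i) = 1+…+3 = 6; Σa = 2+3+1 = 6; disp = 6−6 = 0.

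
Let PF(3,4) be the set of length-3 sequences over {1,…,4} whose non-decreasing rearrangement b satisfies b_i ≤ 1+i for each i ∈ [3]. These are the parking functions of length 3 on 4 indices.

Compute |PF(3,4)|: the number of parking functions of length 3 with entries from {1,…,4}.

|PF(3,4)| = (4−3+1)·(4+1)^(3−1) = 2 · 25 = 50 [KW]
One tuple (4,2,1) → sorted (1,2,4): b_i ≤ 1+i ∀i, a PF.

50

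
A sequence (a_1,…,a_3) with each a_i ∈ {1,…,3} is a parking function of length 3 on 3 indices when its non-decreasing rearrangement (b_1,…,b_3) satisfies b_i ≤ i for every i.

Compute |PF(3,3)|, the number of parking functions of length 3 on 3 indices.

Count = (3−3+1)·(3+1)^(3−1) = 1×16 = 16 (Pollak)
One tuple (1,2,3) → sorted (1,2,3): b_i ≤ i ∀i, a PF.

16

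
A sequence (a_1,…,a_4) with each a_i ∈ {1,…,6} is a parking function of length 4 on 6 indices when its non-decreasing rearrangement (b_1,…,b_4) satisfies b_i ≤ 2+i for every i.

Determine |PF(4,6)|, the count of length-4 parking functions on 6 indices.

1029

Count = 3·7^3 = 3·343 = 1029
E.g. (3,6,3,3) → sorted (3,3,3,6): b_i ≤ 2+i ∀i, a PF.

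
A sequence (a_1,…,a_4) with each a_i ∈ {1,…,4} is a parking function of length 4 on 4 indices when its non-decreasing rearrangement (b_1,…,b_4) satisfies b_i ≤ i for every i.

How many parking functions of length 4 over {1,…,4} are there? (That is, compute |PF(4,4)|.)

Count = (4+1−4)·(4+1)^{4−1} = 1×125 = 125 (Pollak)
Check (1,2,4,1) → sorted (1,1,2,4): b_i ≤ i ∀i, a PF.

125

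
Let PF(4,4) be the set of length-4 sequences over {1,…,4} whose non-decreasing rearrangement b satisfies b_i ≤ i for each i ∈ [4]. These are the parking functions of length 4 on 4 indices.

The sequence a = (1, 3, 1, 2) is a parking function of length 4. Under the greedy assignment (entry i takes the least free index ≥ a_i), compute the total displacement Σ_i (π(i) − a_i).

Σπ = 4·5/2 = 10 (π permutes [4]); Σa = 1+3+1+2 = 7; disp = 10−7 = 3.

3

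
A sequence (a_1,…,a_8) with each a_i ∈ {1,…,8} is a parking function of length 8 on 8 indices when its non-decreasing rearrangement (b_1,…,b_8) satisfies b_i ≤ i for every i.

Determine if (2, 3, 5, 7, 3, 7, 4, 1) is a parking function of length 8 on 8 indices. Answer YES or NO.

YES

Order a: b = (1, 2, 3, 3, 4, 5, 7, 7).
  b_1=1 ≤ 1
  b_2=2 ≤ 2
  b_3=3 ≤ 3
  b_4=3 ≤ 4
  b_5=4 ≤ 5
  b_6=5 ≤ 6
  b_7=7 ≤ 7
  b_8=7 ≤ 8
All bounds hold ⇒ YES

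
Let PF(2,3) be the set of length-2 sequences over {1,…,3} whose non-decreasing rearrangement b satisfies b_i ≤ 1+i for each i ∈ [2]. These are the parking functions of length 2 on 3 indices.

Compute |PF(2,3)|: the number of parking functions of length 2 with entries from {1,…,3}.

#PF = (4−2)·4^(2−1) = 2·4 = 8 [KW]
E.g. (3,2) → sorted (2,3): b_i ≤ 1+i ∀i, a PF.

8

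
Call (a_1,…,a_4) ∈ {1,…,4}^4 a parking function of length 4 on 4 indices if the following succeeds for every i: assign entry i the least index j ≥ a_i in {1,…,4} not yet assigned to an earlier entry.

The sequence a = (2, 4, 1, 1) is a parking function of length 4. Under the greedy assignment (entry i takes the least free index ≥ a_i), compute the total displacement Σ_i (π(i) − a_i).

Σπ = 10 ({1..4} each once); Σa = 2+4+1+1 = 8; disp = 10−8 = 2.

2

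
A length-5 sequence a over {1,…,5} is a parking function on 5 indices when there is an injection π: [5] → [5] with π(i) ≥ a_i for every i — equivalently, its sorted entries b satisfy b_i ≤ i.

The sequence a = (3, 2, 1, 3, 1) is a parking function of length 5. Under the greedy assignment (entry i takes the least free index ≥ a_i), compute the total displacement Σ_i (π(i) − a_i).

Σπ = 15 ({1..5} each once); Σa = 3+2+1+3+1 = 10; disp = 15−10 = 5.

5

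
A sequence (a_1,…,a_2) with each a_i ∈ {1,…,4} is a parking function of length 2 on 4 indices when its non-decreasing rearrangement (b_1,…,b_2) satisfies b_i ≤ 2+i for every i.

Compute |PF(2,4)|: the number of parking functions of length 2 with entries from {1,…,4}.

15

Count = (5−2)·5^(2−1) = 3×5 = 15
E.g. (1,2) → sorted (1,2): b_i ≤ 2+i ∀i, a PF.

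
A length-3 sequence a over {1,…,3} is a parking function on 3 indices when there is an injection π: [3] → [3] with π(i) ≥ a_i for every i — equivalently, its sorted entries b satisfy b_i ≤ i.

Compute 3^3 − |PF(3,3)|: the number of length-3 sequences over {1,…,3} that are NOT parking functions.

|PF| = (3+1−3)·(3+1)^{3−1} = 1·16 = 16
Check (2,3,3) → sorted (2,3,3): b_1=2>1, not a PF.
So 27 − 16 = 11 fail.

11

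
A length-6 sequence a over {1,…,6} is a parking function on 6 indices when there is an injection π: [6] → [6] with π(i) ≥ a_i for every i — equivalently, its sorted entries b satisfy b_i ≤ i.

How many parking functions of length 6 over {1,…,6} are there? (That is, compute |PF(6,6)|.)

16807

Count = (6+1−6)·(6+1)^{6−1} = 1 · 16807 = 16807 [KW]
One tuple (2,4,1,4,4,3) → sorted (1,2,3,4,4,4): b_i ≤ i ∀i, a PF.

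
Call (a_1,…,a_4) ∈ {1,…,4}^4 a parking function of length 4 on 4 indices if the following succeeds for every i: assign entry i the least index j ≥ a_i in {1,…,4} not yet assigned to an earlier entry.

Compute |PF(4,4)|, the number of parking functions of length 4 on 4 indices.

Count = (4−4+1)·(4+1)^(4−1) = 1×125 = 125 [KW]
Check (3,2,2,1) → sorted (1,2,2,3): b_i ≤ i ∀i, a PF.

125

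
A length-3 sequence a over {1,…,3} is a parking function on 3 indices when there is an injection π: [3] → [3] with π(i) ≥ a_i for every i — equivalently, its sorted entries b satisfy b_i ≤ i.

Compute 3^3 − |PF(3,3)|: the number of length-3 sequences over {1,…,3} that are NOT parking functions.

11

Count = (3−3+1)·(3+1)^(3−1) = 1×16 = 16 (Konheim–Weiss)
Example (3,3,3) → sorted (3,3,3): b_1=3>1, not a PF.
Total 27; non-PF = 27−16 = 11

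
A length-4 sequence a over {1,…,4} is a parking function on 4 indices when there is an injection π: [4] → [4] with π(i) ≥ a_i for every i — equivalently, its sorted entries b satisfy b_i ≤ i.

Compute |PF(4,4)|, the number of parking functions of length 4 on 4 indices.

125

Count = (4+1−4)·(4+1)^{4−1} = 1·125 = 125 [KW]
Check (2,2,2,1) → sorted (1,2,2,2): b_i ≤ i ∀i, a PF.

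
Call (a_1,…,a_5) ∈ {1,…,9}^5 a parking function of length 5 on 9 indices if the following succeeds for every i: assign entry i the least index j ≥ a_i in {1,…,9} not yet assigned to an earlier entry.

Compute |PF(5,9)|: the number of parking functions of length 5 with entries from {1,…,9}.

50000

#PF = (9+1−5)·(9+1)^{5−1} = 5·10000 = 50000 (Pollak)
Check (1,1,1,4,4) → sorted (1,1,1,4,4): b_i ≤ 4+i ∀i, a PF.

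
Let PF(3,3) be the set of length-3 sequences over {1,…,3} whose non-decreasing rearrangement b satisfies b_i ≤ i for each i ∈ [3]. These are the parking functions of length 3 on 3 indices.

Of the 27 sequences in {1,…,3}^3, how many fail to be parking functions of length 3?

11

|PF| = (3−3+1)·(3+1)^(3−1) = 1×16 = 16
Check (2,2,2) → sorted (2,2,2): b_1=2>1, not a PF.
Total 27; non-PF = 27−16 = 11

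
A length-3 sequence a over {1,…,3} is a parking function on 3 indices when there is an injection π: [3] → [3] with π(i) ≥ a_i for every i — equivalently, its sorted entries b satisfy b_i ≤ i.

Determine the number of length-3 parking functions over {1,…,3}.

16

|PF(3,3)| = 1·4^2 = 1×16 = 16 (Konheim–Weiss)
Check (1,3,2) → sorted (1,2,3): b_i ≤ i ∀i, a PF.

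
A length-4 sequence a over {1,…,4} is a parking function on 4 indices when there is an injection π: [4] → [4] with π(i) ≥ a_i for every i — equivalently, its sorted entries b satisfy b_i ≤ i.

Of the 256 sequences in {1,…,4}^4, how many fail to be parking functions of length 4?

131

|PF(4,4)| = 1·5^3 = 1 · 125 = 125 [KW]
One tuple (4,1,4,4) → sorted (1,4,4,4): b_2=4>2, not a PF.
4^4 − 125 = 256 − 125 = 131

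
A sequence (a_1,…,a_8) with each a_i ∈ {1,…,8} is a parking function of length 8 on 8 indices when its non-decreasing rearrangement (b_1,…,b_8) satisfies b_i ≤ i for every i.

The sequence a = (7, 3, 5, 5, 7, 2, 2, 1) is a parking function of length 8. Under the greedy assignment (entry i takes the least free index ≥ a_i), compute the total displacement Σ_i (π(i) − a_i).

4

Σπ(i) = 1+…+8 = 36; Σa = 7+3+5+5+7+2+2+1 = 32; disp = 36−32 = 4.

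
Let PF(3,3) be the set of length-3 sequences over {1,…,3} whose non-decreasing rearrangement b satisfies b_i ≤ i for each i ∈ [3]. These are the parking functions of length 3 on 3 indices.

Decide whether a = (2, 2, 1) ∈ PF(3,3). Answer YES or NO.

YES

Sorted: b = (1, 2, 2).
  b_1=1 ≤ 1
  b_2=2 ≤ 2
  b_3=2 ≤ 3
All bounds hold ⇒ YES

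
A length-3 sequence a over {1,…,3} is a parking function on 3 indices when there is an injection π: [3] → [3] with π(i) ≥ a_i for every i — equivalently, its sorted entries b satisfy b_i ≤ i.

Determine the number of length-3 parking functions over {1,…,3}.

|PF| = (3+1−3)·(3+1)^{3−1} = 1·16 = 16
One tuple (3,2,1) → sorted (1,2,3): b_i ≤ i ∀i, a PF.

16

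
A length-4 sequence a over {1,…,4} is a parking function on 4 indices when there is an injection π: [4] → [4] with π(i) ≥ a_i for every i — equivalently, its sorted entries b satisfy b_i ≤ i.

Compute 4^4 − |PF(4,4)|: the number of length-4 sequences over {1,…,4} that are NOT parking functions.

131

Count = (5−4)·5^(4−1) = 1×125 = 125
Check (4,4,2,4) → sorted (2,4,4,4): b_1=2>1, not a PF.
So 256 − 125 = 131 fail.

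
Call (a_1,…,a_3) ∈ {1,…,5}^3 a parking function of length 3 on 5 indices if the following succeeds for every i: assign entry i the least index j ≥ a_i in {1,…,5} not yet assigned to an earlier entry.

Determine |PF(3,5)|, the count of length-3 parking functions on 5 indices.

108

#PF = (5+1−3)·(5+1)^{3−1} = 3×36 = 108 (Pollak)
Check (2,2,1) → sorted (1,2,2): b_i ≤ 2+i ∀i, a PF.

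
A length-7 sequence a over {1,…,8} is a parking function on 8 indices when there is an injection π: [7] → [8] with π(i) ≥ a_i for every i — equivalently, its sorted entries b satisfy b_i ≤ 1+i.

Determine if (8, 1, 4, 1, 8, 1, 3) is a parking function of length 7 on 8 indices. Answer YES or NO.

NO

Sorted: b = (1, 1, 1, 3, 4, 8, 8).
  b_1=1 ≤ 2
  b_2=1 ≤ 3
  b_3=1 ≤ 4
  b_4=3 ≤ 5
  b_5=4 ≤ 6
  b_6=8 > 7
  fails at i=6 ⇒ NO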